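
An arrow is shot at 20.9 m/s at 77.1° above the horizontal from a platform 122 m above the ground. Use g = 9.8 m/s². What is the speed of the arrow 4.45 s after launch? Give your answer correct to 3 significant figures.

v_x = 20.9 cos 77.1° = 4.666 m/s (constant).
v_y(t) = 20.9 sin 77.1° − g t = 20.37 − 9.8 × 4.45 = -23.24 m/s.
Speed = √(v_x² + v_y²) = √(21.77 + 540.1) = 23.7 m/s.

23.7 m/s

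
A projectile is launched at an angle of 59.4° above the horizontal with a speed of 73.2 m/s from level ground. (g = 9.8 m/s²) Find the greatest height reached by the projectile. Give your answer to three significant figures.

203 m

Vertical component of launch velocity: v_y = 73.2 sin 59.4° = 63.01 m/s.
At the highest point the vertical velocity is zero, so v_y² = 2 g h_max.
h_max = (63.01)² / (2 × 9.8) = 3970 / 19.60 = 203 m.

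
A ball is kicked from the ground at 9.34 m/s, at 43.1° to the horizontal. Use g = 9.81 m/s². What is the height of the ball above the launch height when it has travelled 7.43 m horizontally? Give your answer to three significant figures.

v_x = 9.34 cos 43.1° = 6.820 m/s, v_y0 = 9.34 sin 43.1° = 6.382 m/s.
Time to reach x = 7.43 m: t = x / v_x = 7.43 / 6.820 = 1.089 s.
y = v_y0 t − ½ g t² = 6.382×1.089 − 4.905×1.089² = 1.13 m.

1.13 m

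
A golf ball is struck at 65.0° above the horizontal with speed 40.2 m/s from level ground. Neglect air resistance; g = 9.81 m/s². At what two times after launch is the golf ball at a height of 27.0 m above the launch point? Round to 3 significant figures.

0.835 s and 6.59 s

v_y0 = 40.2 sin 65.0° = 36.43 m/s.
Set y = v_y0 t − ½ g t² = 27.0: 4.905 t² − 36.43 t + 27.0 = 0.
t = [36.43 ± √(1327 − 529.7)] / 9.81 = (36.43 ± 28.24) / 9.81, giving t = 0.835 s or t = 6.59 s.
So the golf ball is at 27.0 m at t = 0.835 s (rising) and t = 6.59 s (falling).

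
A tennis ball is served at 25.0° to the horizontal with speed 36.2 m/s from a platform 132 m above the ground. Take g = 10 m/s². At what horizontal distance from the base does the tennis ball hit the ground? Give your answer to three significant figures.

226 m

Components: v_x = 36.2 cos 25.0° = 32.81 m/s, v_y = 36.2 sin 25.0° = 15.30 m/s.
Vertical: 0 = 132 + 15.30 t − ½(10) t² ⇒ 5.000 t² − 15.30 t − 132 = 0.
t = [15.30 + √(234.1 + 2640)] / 10.00 = 6.891 s.
Horizontal: R = v_x · t = 32.81 × 6.891 = 226 m.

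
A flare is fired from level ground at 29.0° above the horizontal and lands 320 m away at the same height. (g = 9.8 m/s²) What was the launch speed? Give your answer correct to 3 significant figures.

60.8 m/s

On level ground, R = v₀² sin(2θ) / g, so v₀ = √(R g / sin 2θ).
sin(2 × 29.0°) = 0.8480.
v₀ = √(320 × 9.8 / 0.8480) = √3698 = 60.8 m/s.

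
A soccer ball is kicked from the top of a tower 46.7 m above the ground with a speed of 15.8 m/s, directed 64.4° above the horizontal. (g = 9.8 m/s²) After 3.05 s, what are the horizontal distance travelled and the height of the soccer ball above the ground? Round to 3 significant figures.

x = 20.8 m, y = 44.6 m

v_x = 15.8 cos 64.4° = 6.827 m/s; v_y0 = 15.8 sin 64.4° = 14.25 m/s.
x = v_x t = 6.827 × 3.05 = 20.8 m.
y = 46.7 + v_y0 t − ½ g t² = 44.6 m.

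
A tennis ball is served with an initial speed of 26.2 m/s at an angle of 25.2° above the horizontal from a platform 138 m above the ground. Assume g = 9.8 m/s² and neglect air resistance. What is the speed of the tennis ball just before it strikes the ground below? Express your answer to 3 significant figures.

58.2 m/s

v_x = 26.2 cos 25.2° = 23.71 m/s is unchanged throughout.
For the vertical component, v_y² = v_y0² + 2 g h = (11.16)² + 2×9.8×138 = 2829, so |v_y| = 53.19 m/s.
Impact speed = √(v_x² + v_y²) = √(562.2 + 2829) = 58.2 m/s.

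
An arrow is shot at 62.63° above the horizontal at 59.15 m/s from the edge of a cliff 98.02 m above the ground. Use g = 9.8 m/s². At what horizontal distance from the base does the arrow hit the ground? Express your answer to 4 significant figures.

Components: v_x = 59.15 cos 62.63° = 27.193 m/s, v_y = 59.15 sin 62.63° = 52.529 m/s.
Vertical: 0 = 98.02 + 52.529 t − ½(9.8) t² ⇒ 4.900 t² − 52.529 t − 98.02 = 0.
t = [52.529 + √(2759.3 + 1921.2)] / 9.800 = 12.341 s.
Horizontal: R = v_x · t = 27.193 × 12.341 = 335.6 m.

335.6 m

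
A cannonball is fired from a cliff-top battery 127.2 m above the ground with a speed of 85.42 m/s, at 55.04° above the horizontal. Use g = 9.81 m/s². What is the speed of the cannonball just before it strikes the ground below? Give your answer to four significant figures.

98.96 m/s

v_x = 85.42 cos 55.04° = 48.946 m/s is unchanged throughout.
For the vertical component, v_y² = v_y0² + 2 g h = (70.006)² + 2×9.81×127.2 = 7396.5, so |v_y| = 86.003 m/s.
Impact speed = √(v_x² + v_y²) = √(2395.7 + 7396.5) = 98.96 m/s.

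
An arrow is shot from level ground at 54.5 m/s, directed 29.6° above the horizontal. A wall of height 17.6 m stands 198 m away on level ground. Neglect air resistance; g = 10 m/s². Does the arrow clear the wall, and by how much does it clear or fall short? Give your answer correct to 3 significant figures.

Yes — it clears the wall by 7.59 m.

v_x = 54.5 cos 29.6° = 47.39 m/s; v_y0 = 54.5 sin 29.6° = 26.92 m/s.
Time to reach the wall: t = 198 / 47.39 = 4.178 s.
Height at that point: y = 26.92×4.178 − 5.000×4.178² = 25.19 m.
That is 25.19 − 17.6 = 7.59 m above the top of the wall, so the arrow clears it.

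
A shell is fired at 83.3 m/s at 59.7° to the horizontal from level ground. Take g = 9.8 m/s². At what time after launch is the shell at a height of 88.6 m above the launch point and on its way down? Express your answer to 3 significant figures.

v_y0 = 83.3 sin 59.7° = 71.92 m/s.
Set y = v_y0 t − ½ g t² = 88.6: 4.900 t² − 71.92 t + 88.6 = 0.
t = [71.92 ± √(5172 − 1737)] / 9.8 = (71.92 ± 58.61) / 9.8, giving t = 1.36 s or t = 13.3 s.
On the way down corresponds to the larger root: t = 13.3 s.

13.3 s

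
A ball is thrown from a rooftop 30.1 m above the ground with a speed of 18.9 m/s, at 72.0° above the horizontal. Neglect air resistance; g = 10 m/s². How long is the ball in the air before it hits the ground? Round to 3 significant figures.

Vertical component: v_y = 18.9 sin 72.0° = 17.97 m/s.
Taking up as positive with launch at y = 30.1 m, landing at y = 0: 0 = 30.1 + 17.97 t − ½(10) t².
Solving 5.000 t² − 17.97 t − 30.1 = 0 gives t = [17.97 + √(17.97² + 4·5.000·30.1)] / 10.00 = 4.84 s.

4.84 s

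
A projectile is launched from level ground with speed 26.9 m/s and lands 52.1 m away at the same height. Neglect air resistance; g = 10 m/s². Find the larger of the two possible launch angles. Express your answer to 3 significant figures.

Level-ground range: R = v₀² sin(2θ)/g ⇒ sin 2θ = R g / v₀² = 52.1×10/26.9² = 0.7200.
2θ = arcsin(0.7200) = 46.05° or 180° − 46.05° = 133.95°.
So θ = 23.0° or θ = 67.0°.

67.0°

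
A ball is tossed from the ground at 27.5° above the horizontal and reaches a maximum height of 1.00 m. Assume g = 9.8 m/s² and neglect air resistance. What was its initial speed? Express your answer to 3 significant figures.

9.59 m/s

At maximum height v_y = 0, so (v₀ sin θ)² = 2 g H.
v₀ sin 27.5° = √(2 × 9.8 × 1.00) = 4.427 m/s.
v₀ = 4.427 / sin 27.5° = 4.427 / 0.4617 = 9.59 m/s.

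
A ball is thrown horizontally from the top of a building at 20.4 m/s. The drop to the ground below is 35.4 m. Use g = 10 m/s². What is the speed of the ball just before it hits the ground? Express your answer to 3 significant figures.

33.5 m/s

Fall time: t = √(2 × 35.4 / 10) = 2.661 s.
At impact: v_x = 20.4 m/s (unchanged), v_y = g t = 10 × 2.661 = 26.61 m/s.
Speed = √(v_x² + v_y²) = √(416.2 + 708.1) = 33.5 m/s.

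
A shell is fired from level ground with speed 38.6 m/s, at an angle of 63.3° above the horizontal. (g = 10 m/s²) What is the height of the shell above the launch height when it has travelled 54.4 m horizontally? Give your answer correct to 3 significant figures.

59.0 m

v_x = 38.6 cos 63.3° = 17.34 m/s, v_y0 = 38.6 sin 63.3° = 34.48 m/s.
Time to reach x = 54.4 m: t = x / v_x = 54.4 / 17.34 = 3.137 s.
y = v_y0 t − ½ g t² = 34.48×3.137 − 5.000×3.137² = 59.0 m.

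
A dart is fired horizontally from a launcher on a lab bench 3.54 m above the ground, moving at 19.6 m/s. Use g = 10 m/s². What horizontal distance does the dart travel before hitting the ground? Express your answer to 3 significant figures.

Initial vertical velocity is zero, so the fall time comes from h = ½ g t²: t = √(2 × 3.54 / 10) = 0.8414 s.
Horizontal motion is uniform at 19.6 m/s, so x = 19.6 × 0.8414 = 16.5 m.

16.5 m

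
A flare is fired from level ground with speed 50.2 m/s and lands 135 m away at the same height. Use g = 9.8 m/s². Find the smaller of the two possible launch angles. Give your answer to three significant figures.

Level-ground range: R = v₀² sin(2θ)/g ⇒ sin 2θ = R g / v₀² = 135×9.8/50.2² = 0.5250.
2θ = arcsin(0.5250) = 31.67° or 180° − 31.67° = 148.33°.
So θ = 15.8° or θ = 74.2°.

15.8°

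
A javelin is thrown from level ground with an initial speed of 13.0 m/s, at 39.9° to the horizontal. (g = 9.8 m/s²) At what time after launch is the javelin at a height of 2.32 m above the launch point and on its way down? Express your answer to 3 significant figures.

1.35 s

v_y0 = 13.0 sin 39.9° = 8.339 m/s.
Set y = v_y0 t − ½ g t² = 2.32: 4.900 t² − 8.339 t + 2.32 = 0.
t = [8.339 ± √(69.54 − 45.47)] / 9.8 = (8.339 ± 4.906) / 9.8, giving t = 0.350 s or t = 1.35 s.
On the way down corresponds to the larger root: t = 1.35 s.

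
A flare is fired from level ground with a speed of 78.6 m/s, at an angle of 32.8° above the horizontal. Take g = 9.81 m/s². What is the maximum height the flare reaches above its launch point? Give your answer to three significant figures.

Vertical component of launch velocity: v_y = 78.6 sin 32.8° = 42.58 m/s.
At the highest point the vertical velocity is zero, so v_y² = 2 g h_max.
h_max = (42.58)² / (2 × 9.81) = 1813 / 19.62 = 92.4 m.

92.4 m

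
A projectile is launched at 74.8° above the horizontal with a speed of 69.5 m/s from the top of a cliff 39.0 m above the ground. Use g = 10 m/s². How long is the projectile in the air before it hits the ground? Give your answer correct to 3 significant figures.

Vertical component: v_y = 69.5 sin 74.8° = 67.07 m/s.
Taking up as positive with launch at y = 39.0 m, landing at y = 0: 0 = 39.0 + 67.07 t − ½(10) t².
Solving 5.000 t² − 67.07 t − 39.0 = 0 gives t = [67.07 + √(67.07² + 4·5.000·39.0)] / 10.00 = 14.0 s.

14.0 s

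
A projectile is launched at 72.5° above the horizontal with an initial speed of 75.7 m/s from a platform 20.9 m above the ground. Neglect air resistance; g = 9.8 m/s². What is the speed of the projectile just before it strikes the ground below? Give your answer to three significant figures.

v_x = 75.7 cos 72.5° = 22.76 m/s is unchanged throughout.
For the vertical component, v_y² = v_y0² + 2 g h = (72.20)² + 2×9.8×20.9 = 5622, so |v_y| = 74.98 m/s.
Impact speed = √(v_x² + v_y²) = √(518.0 + 5622) = 78.4 m/s.

78.4 m/s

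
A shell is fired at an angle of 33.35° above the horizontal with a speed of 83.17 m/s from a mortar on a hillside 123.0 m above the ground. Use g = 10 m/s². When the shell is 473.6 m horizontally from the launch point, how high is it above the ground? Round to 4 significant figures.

v_x = 83.17 cos 33.35° = 69.474 m/s, v_y0 = 83.17 sin 33.35° = 45.723 m/s.
Time to reach x = 473.6 m: t = x / v_x = 473.6 / 69.474 = 6.8169 s.
y = 123.0 + v_y0 t − ½ g t² = 123.0 + 45.723×6.8169 − 5.000×6.8169² = 202.3 m.

202.3 m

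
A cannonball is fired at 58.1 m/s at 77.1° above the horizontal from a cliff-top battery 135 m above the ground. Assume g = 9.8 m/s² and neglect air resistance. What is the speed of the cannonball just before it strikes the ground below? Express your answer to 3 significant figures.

77.6 m/s

v_x = 58.1 cos 77.1° = 12.97 m/s is unchanged throughout.
For the vertical component, v_y² = v_y0² + 2 g h = (56.63)² + 2×9.8×135 = 5853, so |v_y| = 76.50 m/s.
Impact speed = √(v_x² + v_y²) = √(168.2 + 5853) = 77.6 m/s.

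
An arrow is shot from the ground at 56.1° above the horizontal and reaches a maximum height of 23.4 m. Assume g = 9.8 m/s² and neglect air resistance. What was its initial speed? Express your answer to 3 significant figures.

25.8 m/s

At maximum height v_y = 0, so (v₀ sin θ)² = 2 g H.
v₀ sin 56.1° = √(2 × 9.8 × 23.4) = 21.42 m/s.
v₀ = 21.42 / sin 56.1° = 21.42 / 0.8300 = 25.8 m/s.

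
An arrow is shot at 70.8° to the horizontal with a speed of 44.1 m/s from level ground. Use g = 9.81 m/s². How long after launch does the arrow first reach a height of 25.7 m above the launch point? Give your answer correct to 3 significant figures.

0.670 s

v_y0 = 44.1 sin 70.8° = 41.65 m/s.
Set y = v_y0 t − ½ g t² = 25.7: 4.905 t² − 41.65 t + 25.7 = 0.
t = [41.65 ± √(1735 − 504.2)] / 9.81 = (41.65 ± 35.08) / 9.81, giving t = 0.670 s or t = 7.82 s.
The arrow is on the way up at the first time, so t = 0.670 s.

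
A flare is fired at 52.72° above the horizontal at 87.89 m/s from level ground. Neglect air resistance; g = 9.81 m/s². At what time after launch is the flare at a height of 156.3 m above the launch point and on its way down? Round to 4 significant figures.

11.48 s

v_y0 = 87.89 sin 52.72° = 69.933 m/s.
Set y = v_y0 t − ½ g t² = 156.3: 4.905 t² − 69.933 t + 156.3 = 0.
t = [69.933 ± √(4890.6 − 3066.6)] / 9.81 = (69.933 ± 42.708) / 9.81, giving t = 2.775 s or t = 11.48 s.
On the way down corresponds to the larger root: t = 11.48 s.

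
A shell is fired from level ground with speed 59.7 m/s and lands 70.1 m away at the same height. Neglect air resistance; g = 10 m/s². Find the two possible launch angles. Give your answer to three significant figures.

5.67° and 84.3°

Level-ground range: R = v₀² sin(2θ)/g ⇒ sin 2θ = R g / v₀² = 70.1×10/59.7² = 0.1967.
2θ = arcsin(0.1967) = 11.34° or 180° − 11.34° = 168.66°.
So θ = 5.67° or θ = 84.3°.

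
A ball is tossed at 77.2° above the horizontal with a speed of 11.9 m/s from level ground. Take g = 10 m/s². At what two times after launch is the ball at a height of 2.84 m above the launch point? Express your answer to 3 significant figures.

0.278 s and 2.04 s

v_y0 = 11.9 sin 77.2° = 11.60 m/s.
Set y = v_y0 t − ½ g t² = 2.84: 5.000 t² − 11.60 t + 2.84 = 0.
t = [11.60 ± √(134.6 − 56.80)] / 10 = (11.60 ± 8.820) / 10, giving t = 0.278 s or t = 2.04 s.
So the ball is at 2.84 m at t = 0.278 s (rising) and t = 2.04 s (falling).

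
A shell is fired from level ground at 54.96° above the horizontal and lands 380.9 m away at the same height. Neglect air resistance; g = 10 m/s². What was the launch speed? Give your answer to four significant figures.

63.65 m/s

On level ground, R = v₀² sin(2θ) / g, so v₀ = √(R g / sin 2θ).
sin(2 × 54.96°) = 0.9402.
v₀ = √(380.9 × 10 / 0.9402) = √4051.3 = 63.65 m/s.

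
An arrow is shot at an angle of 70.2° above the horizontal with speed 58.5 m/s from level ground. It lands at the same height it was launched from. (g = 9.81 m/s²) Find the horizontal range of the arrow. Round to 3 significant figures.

222 m

For level ground, R = v₀² sin(2θ) / g.
sin(2 × 70.2°) = sin 140.4° = 0.6374.
R = (58.5)² × 0.6374 / 9.81 = 222 m.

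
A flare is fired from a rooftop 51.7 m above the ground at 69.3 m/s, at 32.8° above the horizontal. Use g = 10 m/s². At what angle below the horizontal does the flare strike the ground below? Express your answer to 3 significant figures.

v_x = 69.3 cos 32.8° = 58.25 m/s.
At impact |v_y| = √(v_y0² + 2 g h) = √(37.54² + 2×10×51.7) = 49.43 m/s.
Angle below horizontal = arctan(|v_y| / v_x) = arctan(49.43 / 58.25) = 40.3°.

40.3°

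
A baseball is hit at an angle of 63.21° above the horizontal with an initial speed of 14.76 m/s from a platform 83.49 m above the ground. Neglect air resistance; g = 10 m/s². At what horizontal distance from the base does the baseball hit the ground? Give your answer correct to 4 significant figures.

37.33 m

Components: v_x = 14.76 cos 63.21° = 6.6527 m/s, v_y = 14.76 sin 63.21° = 13.176 m/s.
Vertical: 0 = 83.49 + 13.176 t − ½(10) t² ⇒ 5.000 t² − 13.176 t − 83.49 = 0.
t = [13.176 + √(173.61 + 1669.8)] / 10.00 = 5.6111 s.
Horizontal: R = v_x · t = 6.6527 × 5.6111 = 37.33 m.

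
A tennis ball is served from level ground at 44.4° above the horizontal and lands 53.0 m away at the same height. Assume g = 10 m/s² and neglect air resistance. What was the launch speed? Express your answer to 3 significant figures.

On level ground, R = v₀² sin(2θ) / g, so v₀ = √(R g / sin 2θ).
sin(2 × 44.4°) = 0.9998.
v₀ = √(53.0 × 10 / 0.9998) = √530.1 = 23.0 m/s.

23.0 m/s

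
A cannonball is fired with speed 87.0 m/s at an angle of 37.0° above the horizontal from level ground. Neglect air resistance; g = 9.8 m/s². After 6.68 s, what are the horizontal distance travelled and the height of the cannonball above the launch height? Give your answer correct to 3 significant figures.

v_x = 87.0 cos 37.0° = 69.48 m/s; v_y0 = 87.0 sin 37.0° = 52.36 m/s.
x = v_x t = 69.48 × 6.68 = 464 m.
y = v_y0 t − ½ g t² = 52.36×6.68 − 4.900×6.68² = 131 m.

x = 464 m, y = 131 m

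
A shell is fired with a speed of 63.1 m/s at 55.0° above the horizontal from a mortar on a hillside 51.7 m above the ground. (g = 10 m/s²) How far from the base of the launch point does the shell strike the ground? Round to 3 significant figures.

Components: v_x = 63.1 cos 55.0° = 36.19 m/s, v_y = 63.1 sin 55.0° = 51.69 m/s.
Vertical: 0 = 51.7 + 51.69 t − ½(10) t² ⇒ 5.000 t² − 51.69 t − 51.7 = 0.
t = [51.69 + √(2672 + 1034)] / 10.00 = 11.26 s.
Horizontal: R = v_x · t = 36.19 × 11.26 = 407 m.

407 m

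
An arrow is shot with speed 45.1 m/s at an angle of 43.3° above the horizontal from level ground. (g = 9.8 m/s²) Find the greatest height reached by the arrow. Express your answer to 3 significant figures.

48.8 m

Vertical component of launch velocity: v_y = 45.1 sin 43.3° = 30.93 m/s.
At the highest point the vertical velocity is zero, so v_y² = 2 g h_max.
h_max = (30.93)² / (2 × 9.8) = 956.7 / 19.60 = 48.8 m.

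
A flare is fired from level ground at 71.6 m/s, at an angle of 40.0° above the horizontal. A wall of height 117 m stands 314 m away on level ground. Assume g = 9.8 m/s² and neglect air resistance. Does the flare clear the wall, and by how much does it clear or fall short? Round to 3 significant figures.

No — it falls 14.1 m short of clearing the wall.

v_x = 71.6 cos 40.0° = 54.85 m/s; v_y0 = 71.6 sin 40.0° = 46.02 m/s.
Time to reach the wall: t = 314 / 54.85 = 5.725 s.
Height at that point: y = 46.02×5.725 − 4.900×5.725² = 102.9 m.
That is 117 − 102.9 = 14.1 m below the top of the wall, so the flare does not clear it.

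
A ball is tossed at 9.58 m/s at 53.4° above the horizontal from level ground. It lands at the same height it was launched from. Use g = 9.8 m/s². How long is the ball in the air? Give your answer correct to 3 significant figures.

Vertical component: v_y = 9.58 sin 53.4° = 7.691 m/s.
For a projectile landing at launch height, time of flight is t = 2 v_y / g = 2 × 7.691 / 9.8 = 1.57 s.

1.57 s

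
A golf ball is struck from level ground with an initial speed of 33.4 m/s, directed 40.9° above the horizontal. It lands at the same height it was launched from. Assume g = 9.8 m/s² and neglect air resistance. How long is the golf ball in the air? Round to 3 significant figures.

4.46 s

Vertical component: v_y = 33.4 sin 40.9° = 21.87 m/s.
For a projectile landing at launch height, time of flight is t = 2 v_y / g = 2 × 21.87 / 9.8 = 4.46 s.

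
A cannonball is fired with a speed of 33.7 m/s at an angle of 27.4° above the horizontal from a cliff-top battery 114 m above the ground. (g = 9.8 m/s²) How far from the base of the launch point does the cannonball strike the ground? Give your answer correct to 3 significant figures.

Components: v_x = 33.7 cos 27.4° = 29.92 m/s, v_y = 33.7 sin 27.4° = 15.51 m/s.
Vertical: 0 = 114 + 15.51 t − ½(9.8) t² ⇒ 4.900 t² − 15.51 t − 114 = 0.
t = [15.51 + √(240.6 + 2234)] / 9.800 = 6.659 s.
Horizontal: R = v_x · t = 29.92 × 6.659 = 199 m.

199 m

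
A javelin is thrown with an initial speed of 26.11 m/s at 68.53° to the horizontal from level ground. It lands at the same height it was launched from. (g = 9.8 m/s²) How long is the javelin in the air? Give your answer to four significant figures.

4.959 s

Vertical component: v_y = 26.11 sin 68.53° = 24.298 m/s.
For a projectile landing at launch height, time of flight is t = 2 v_y / g = 2 × 24.298 / 9.8 = 4.959 s.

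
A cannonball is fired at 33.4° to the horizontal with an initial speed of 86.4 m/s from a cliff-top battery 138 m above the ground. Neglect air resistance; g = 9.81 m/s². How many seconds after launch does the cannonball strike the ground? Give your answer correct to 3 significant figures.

Vertical component: v_y = 86.4 sin 33.4° = 47.56 m/s.
Taking up as positive with launch at y = 138 m, landing at y = 0: 0 = 138 + 47.56 t − ½(9.81) t².
Solving 4.905 t² − 47.56 t − 138 = 0 gives t = [47.56 + √(47.56² + 4·4.905·138)] / 9.810 = 12.0 s.

12.0 s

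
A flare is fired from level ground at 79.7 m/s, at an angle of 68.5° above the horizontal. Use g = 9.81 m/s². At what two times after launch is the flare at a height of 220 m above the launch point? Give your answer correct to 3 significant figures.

4.05 s and 11.1 s

v_y0 = 79.7 sin 68.5° = 74.15 m/s.
Set y = v_y0 t − ½ g t² = 220: 4.905 t² − 74.15 t + 220 = 0.
t = [74.15 ± √(5498 − 4316)] / 9.81 = (74.15 ± 34.38) / 9.81, giving t = 4.05 s or t = 11.1 s.
So the flare is at 220 m at t = 4.05 s (rising) and t = 11.1 s (falling).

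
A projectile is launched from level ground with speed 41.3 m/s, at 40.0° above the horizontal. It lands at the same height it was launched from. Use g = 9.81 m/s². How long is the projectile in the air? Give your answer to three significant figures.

5.41 s

Vertical component: v_y = 41.3 sin 40.0° = 26.55 m/s.
For a projectile landing at launch height, time of flight is t = 2 v_y / g = 2 × 26.55 / 9.81 = 5.41 s.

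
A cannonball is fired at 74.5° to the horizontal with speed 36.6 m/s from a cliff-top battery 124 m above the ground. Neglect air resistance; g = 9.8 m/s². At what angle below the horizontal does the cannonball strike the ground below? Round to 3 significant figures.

v_x = 36.6 cos 74.5° = 9.781 m/s.
At impact |v_y| = √(v_y0² + 2 g h) = √(35.27² + 2×9.8×124) = 60.62 m/s.
Angle below horizontal = arctan(|v_y| / v_x) = arctan(60.62 / 9.781) = 80.8°.

80.8°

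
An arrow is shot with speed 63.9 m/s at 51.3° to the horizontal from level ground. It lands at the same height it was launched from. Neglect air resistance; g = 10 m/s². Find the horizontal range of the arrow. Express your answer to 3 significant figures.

Components: v_x = 63.9 cos 51.3° = 39.95 m/s, v_y = 63.9 sin 51.3° = 49.87 m/s.
Time of flight (same landing height): t = 2 v_y / g = 2 × 49.87 / 10 = 9.974 s.
Range: R = v_x · t = 39.95 × 9.974 = 398 m.

398 m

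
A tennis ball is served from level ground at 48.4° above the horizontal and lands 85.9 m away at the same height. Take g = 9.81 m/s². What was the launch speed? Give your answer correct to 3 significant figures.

On level ground, R = v₀² sin(2θ) / g, so v₀ = √(R g / sin 2θ).
sin(2 × 48.4°) = 0.9930.
v₀ = √(85.9 × 9.81 / 0.9930) = √848.6 = 29.1 m/s.

29.1 m/s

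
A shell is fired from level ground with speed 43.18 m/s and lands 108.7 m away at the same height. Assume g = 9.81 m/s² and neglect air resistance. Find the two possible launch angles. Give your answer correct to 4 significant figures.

17.44° and 72.56°

Level-ground range: R = v₀² sin(2θ)/g ⇒ sin 2θ = R g / v₀² = 108.7×9.81/43.18² = 0.5719.
2θ = arcsin(0.5719) = 34.883° or 180° − 34.883° = 145.117°.
So θ = 17.44° or θ = 72.56°.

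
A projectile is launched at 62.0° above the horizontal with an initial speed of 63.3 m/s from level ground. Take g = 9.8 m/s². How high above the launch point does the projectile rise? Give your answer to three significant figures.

159 m

Vertical component of launch velocity: v_y = 63.3 sin 62.0° = 55.89 m/s.
At the highest point the vertical velocity is zero, so v_y² = 2 g h_max.
h_max = (55.89)² / (2 × 9.8) = 3124 / 19.60 = 159 m.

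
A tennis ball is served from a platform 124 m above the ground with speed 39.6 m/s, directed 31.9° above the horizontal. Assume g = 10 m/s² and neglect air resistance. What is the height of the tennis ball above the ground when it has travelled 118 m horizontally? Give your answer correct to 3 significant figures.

136 m

v_x = 39.6 cos 31.9° = 33.62 m/s, v_y0 = 39.6 sin 31.9° = 20.93 m/s.
Time to reach x = 118 m: t = x / v_x = 118 / 33.62 = 3.510 s.
y = 124 + v_y0 t − ½ g t² = 124 + 20.93×3.510 − 5.000×3.510² = 136 m.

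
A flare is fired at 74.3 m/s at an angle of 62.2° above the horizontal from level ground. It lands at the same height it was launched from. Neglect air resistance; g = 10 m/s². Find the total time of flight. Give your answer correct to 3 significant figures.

13.1 s

Vertical component: v_y = 74.3 sin 62.2° = 65.72 m/s.
For a projectile landing at launch height, time of flight is t = 2 v_y / g = 2 × 65.72 / 10 = 13.1 s.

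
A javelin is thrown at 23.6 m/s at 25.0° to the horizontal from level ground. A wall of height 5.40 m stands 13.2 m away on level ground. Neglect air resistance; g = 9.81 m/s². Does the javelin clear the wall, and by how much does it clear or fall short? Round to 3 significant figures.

v_x = 23.6 cos 25.0° = 21.39 m/s; v_y0 = 23.6 sin 25.0° = 9.974 m/s.
Time to reach the wall: t = 13.2 / 21.39 = 0.6171 s.
Height at that point: y = 9.974×0.6171 − 4.905×0.6171² = 4.287 m.
That is 5.40 − 4.287 = 1.11 m below the top of the wall, so the javelin does not clear it.

No — it falls 1.11 m short of clearing the wall.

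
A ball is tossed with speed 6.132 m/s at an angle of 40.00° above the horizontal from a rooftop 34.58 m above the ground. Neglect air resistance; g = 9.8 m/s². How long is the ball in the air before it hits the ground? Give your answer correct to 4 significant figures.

Vertical component: v_y = 6.132 sin 40.00° = 3.9416 m/s.
Taking up as positive with launch at y = 34.58 m, landing at y = 0: 0 = 34.58 + 3.9416 t − ½(9.8) t².
Solving 4.900 t² − 3.9416 t − 34.58 = 0 gives t = [3.9416 + √(3.9416² + 4·4.900·34.58)] / 9.800 = 3.089 s.

3.089 s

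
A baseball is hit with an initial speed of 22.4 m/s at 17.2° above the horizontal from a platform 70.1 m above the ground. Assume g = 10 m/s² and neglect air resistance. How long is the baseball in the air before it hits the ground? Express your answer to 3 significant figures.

Vertical component: v_y = 22.4 sin 17.2° = 6.624 m/s.
Taking up as positive with launch at y = 70.1 m, landing at y = 0: 0 = 70.1 + 6.624 t − ½(10) t².
Solving 5.000 t² − 6.624 t − 70.1 = 0 gives t = [6.624 + √(6.624² + 4·5.000·70.1)] / 10.00 = 4.46 s.

4.46 s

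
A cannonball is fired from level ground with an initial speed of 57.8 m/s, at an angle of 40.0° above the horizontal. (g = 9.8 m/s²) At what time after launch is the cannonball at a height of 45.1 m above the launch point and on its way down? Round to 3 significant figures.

v_y0 = 57.8 sin 40.0° = 37.15 m/s.
Set y = v_y0 t − ½ g t² = 45.1: 4.900 t² − 37.15 t + 45.1 = 0.
t = [37.15 ± √(1380 − 884.0)] / 9.8 = (37.15 ± 22.27) / 9.8, giving t = 1.52 s or t = 6.06 s.
On the way down corresponds to the larger root: t = 6.06 s.

6.06 s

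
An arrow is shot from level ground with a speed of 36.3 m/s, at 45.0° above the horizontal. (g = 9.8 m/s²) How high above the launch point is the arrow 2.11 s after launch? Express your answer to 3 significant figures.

32.3 m

v_y0 = 36.3 sin 45.0° = 25.67 m/s.
y(t) = v_y0 t − ½ g t² = 25.67×2.11 − 4.900×2.11² = 32.3 m.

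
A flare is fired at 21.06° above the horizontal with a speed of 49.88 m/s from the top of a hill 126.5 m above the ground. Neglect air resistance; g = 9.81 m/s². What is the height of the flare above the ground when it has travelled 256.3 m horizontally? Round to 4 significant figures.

76.49 m

v_x = 49.88 cos 21.06° = 46.548 m/s, v_y0 = 49.88 sin 21.06° = 17.924 m/s.
Time to reach x = 256.3 m: t = x / v_x = 256.3 / 46.548 = 5.5061 s.
y = 126.5 + v_y0 t − ½ g t² = 126.5 + 17.924×5.5061 − 4.905×5.5061² = 76.49 m.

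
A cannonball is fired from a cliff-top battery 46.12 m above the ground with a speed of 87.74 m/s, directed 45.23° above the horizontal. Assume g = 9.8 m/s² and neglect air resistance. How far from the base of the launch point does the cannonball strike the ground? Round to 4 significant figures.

828.9 m

Components: v_x = 87.74 cos 45.23° = 61.792 m/s, v_y = 87.74 sin 45.23° = 62.290 m/s.
Vertical: 0 = 46.12 + 62.290 t − ½(9.8) t² ⇒ 4.900 t² − 62.290 t − 46.12 = 0.
t = [62.290 + √(3880.0 + 903.95)] / 9.800 = 13.414 s.
Horizontal: R = v_x · t = 61.792 × 13.414 = 828.9 m.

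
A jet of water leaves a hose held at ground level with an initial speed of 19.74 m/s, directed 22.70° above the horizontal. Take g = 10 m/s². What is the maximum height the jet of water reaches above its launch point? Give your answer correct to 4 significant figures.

2.902 m

Vertical component of launch velocity: v_y = 19.74 sin 22.70° = 7.6178 m/s.
At the highest point the vertical velocity is zero, so v_y² = 2 g h_max.
h_max = (7.6178)² / (2 × 10) = 58.031 / 20.00 = 2.902 m.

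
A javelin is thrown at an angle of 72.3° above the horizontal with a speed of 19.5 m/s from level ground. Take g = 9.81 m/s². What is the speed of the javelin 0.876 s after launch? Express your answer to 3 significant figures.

11.6 m/s

v_x = 19.5 cos 72.3° = 5.929 m/s (constant).
v_y(t) = 19.5 sin 72.3° − g t = 18.58 − 9.81 × 0.876 = 9.986 m/s.
Speed = √(v_x² + v_y²) = √(35.15 + 99.72) = 11.6 m/s.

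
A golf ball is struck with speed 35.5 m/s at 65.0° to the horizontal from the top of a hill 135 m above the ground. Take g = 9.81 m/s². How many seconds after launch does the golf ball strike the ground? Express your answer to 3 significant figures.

Vertical component: v_y = 35.5 sin 65.0° = 32.17 m/s.
Taking up as positive with launch at y = 135 m, landing at y = 0: 0 = 135 + 32.17 t − ½(9.81) t².
Solving 4.905 t² − 32.17 t − 135 = 0 gives t = [32.17 + √(32.17² + 4·4.905·135)] / 9.810 = 9.47 s.

9.47 s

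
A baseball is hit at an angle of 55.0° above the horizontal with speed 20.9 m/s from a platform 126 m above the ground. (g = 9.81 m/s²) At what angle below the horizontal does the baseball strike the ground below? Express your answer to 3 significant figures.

v_x = 20.9 cos 55.0° = 11.99 m/s.
At impact |v_y| = √(v_y0² + 2 g h) = √(17.12² + 2×9.81×126) = 52.59 m/s.
Angle below horizontal = arctan(|v_y| / v_x) = arctan(52.59 / 11.99) = 77.2°.

77.2°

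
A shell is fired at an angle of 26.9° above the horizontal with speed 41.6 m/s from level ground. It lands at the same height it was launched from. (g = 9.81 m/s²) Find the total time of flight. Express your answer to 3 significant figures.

3.84 s

Vertical component: v_y = 41.6 sin 26.9° = 18.82 m/s.
For a projectile landing at launch height, time of flight is t = 2 v_y / g = 2 × 18.82 / 9.81 = 3.84 s.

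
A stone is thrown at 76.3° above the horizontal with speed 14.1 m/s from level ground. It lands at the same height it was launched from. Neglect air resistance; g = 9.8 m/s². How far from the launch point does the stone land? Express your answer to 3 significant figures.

Components: v_x = 14.1 cos 76.3° = 3.339 m/s, v_y = 14.1 sin 76.3° = 13.70 m/s.
Time of flight (same landing height): t = 2 v_y / g = 2 × 13.70 / 9.8 = 2.796 s.
Range: R = v_x · t = 3.339 × 2.796 = 9.34 m.

9.34 m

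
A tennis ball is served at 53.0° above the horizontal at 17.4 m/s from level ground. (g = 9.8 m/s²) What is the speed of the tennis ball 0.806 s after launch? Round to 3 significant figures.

12.1 m/s

v_x = 17.4 cos 53.0° = 10.47 m/s (constant).
v_y(t) = 17.4 sin 53.0° − g t = 13.90 − 9.8 × 0.806 = 6.001 m/s.
Speed = √(v_x² + v_y²) = √(109.6 + 36.01) = 12.1 m/s.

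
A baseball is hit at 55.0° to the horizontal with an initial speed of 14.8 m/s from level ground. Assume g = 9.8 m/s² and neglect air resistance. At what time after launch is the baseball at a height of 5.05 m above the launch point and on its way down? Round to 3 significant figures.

v_y0 = 14.8 sin 55.0° = 12.12 m/s.
Set y = v_y0 t − ½ g t² = 5.05: 4.900 t² − 12.12 t + 5.05 = 0.
t = [12.12 ± √(146.9 − 98.98)] / 9.8 = (12.12 ± 6.922) / 9.8, giving t = 0.530 s or t = 1.94 s.
On the way down corresponds to the larger root: t = 1.94 s.

1.94 s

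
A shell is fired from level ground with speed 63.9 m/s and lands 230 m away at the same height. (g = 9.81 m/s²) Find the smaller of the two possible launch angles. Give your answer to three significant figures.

16.8°

Level-ground range: R = v₀² sin(2θ)/g ⇒ sin 2θ = R g / v₀² = 230×9.81/63.9² = 0.5526.
2θ = arcsin(0.5526) = 33.55° or 180° − 33.55° = 146.45°.
So θ = 16.8° or θ = 73.2°.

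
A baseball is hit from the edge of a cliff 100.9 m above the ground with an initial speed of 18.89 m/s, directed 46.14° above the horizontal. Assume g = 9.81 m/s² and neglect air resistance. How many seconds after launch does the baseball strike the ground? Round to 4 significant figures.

Vertical component: v_y = 18.89 sin 46.14° = 13.620 m/s.
Taking up as positive with launch at y = 100.9 m, landing at y = 0: 0 = 100.9 + 13.620 t − ½(9.81) t².
Solving 4.905 t² − 13.620 t − 100.9 = 0 gives t = [13.620 + √(13.620² + 4·4.905·100.9)] / 9.810 = 6.132 s.

6.132 s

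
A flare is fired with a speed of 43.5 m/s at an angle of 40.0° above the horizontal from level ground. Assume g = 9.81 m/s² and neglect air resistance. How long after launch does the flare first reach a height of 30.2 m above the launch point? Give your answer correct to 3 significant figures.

v_y0 = 43.5 sin 40.0° = 27.96 m/s.
Set y = v_y0 t − ½ g t² = 30.2: 4.905 t² − 27.96 t + 30.2 = 0.
t = [27.96 ± √(781.8 − 592.5)] / 9.81 = (27.96 ± 13.76) / 9.81, giving t = 1.45 s or t = 4.25 s.
The flare is on the way up at the first time, so t = 1.45 s.

1.45 s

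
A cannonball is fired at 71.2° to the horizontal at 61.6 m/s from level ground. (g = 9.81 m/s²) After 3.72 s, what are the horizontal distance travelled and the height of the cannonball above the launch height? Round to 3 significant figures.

v_x = 61.6 cos 71.2° = 19.85 m/s; v_y0 = 61.6 sin 71.2° = 58.31 m/s.
x = v_x t = 19.85 × 3.72 = 73.8 m.
y = v_y0 t − ½ g t² = 58.31×3.72 − 4.905×3.72² = 149 m.

x = 73.8 m, y = 149 m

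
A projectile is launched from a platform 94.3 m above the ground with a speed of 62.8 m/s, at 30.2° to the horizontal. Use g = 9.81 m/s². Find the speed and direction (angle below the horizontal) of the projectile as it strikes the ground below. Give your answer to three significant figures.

76.1 m/s at 44.5° below the horizontal

v_x = 62.8 cos 30.2° = 54.28 m/s (constant).
|v_y| at impact = √((31.59)² + 2×9.81×94.3) = 53.37 m/s.
Speed = √(54.28² + 53.37²) = 76.1 m/s; angle = arctan(53.37/54.28) = 44.5° below horizontal.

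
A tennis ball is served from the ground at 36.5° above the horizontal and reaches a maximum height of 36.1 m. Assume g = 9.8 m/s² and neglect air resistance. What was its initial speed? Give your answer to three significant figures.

44.7 m/s

At maximum height v_y = 0, so (v₀ sin θ)² = 2 g H.
v₀ sin 36.5° = √(2 × 9.8 × 36.1) = 26.60 m/s.
v₀ = 26.60 / sin 36.5° = 26.60 / 0.5948 = 44.7 m/s.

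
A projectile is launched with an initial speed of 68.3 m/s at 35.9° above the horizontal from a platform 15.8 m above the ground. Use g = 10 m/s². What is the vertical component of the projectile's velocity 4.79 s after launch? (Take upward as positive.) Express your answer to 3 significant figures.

Initial vertical component: v_y0 = 68.3 sin 35.9° = 40.05 m/s.
v_y(t) = v_y0 − g t = 40.05 − 10 × 4.79 = -7.85 m/s.

-7.85 m/s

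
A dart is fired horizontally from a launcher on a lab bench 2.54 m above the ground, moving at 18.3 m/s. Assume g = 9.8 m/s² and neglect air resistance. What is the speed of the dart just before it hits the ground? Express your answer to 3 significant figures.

Fall time: t = √(2 × 2.54 / 9.8) = 0.7200 s.
At impact: v_x = 18.3 m/s (unchanged), v_y = g t = 9.8 × 0.7200 = 7.056 m/s.
Speed = √(v_x² + v_y²) = √(334.9 + 49.79) = 19.6 m/s.

19.6 m/s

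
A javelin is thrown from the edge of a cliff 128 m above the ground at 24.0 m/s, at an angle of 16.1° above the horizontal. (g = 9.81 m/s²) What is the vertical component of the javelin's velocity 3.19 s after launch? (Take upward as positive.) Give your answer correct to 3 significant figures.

-24.6 m/s

Initial vertical component: v_y0 = 24.0 sin 16.1° = 6.656 m/s.
v_y(t) = v_y0 − g t = 6.656 − 9.81 × 3.19 = -24.6 m/s.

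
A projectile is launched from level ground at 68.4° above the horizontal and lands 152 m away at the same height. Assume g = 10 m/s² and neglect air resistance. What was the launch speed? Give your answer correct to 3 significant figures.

47.1 m/s

On level ground, R = v₀² sin(2θ) / g, so v₀ = √(R g / sin 2θ).
sin(2 × 68.4°) = 0.6845.
v₀ = √(152 × 10 / 0.6845) = √2221 = 47.1 m/s.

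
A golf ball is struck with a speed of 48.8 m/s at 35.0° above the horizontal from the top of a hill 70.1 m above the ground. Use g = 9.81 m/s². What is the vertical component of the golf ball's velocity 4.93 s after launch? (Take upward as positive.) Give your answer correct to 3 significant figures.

Initial vertical component: v_y0 = 48.8 sin 35.0° = 27.99 m/s.
v_y(t) = v_y0 − g t = 27.99 − 9.81 × 4.93 = -20.4 m/s.

-20.4 m/s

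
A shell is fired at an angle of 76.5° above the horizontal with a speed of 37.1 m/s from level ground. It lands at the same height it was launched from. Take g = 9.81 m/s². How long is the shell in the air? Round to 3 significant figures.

Vertical component: v_y = 37.1 sin 76.5° = 36.07 m/s.
For a projectile landing at launch height, time of flight is t = 2 v_y / g = 2 × 36.07 / 9.81 = 7.35 s.

7.35 s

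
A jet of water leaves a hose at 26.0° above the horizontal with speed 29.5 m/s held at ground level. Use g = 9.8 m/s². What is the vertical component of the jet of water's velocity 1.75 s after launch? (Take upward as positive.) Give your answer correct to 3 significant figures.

-4.22 m/s

Initial vertical component: v_y0 = 29.5 sin 26.0° = 12.93 m/s.
v_y(t) = v_y0 − g t = 12.93 − 9.8 × 1.75 = -4.22 m/s.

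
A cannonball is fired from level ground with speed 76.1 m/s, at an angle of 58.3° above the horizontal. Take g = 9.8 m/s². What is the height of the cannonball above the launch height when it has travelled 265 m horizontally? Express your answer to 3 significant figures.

214 m

v_x = 76.1 cos 58.3° = 39.99 m/s, v_y0 = 76.1 sin 58.3° = 64.75 m/s.
Time to reach x = 265 m: t = x / v_x = 265 / 39.99 = 6.627 s.
y = v_y0 t − ½ g t² = 64.75×6.627 − 4.900×6.627² = 214 m.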